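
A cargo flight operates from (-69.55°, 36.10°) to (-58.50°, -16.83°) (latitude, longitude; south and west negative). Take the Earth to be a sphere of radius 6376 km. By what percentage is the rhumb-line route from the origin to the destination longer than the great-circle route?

3.0%

Great circle: σ = 0.4300 rad → d_gc = Rσ = 2742.0 km
Rhumb: Δφ = +0.1929, Δλ = -0.9238, Δψ = +0.4470, q = Δφ/Δψ = 0.4315 → d_rh = R√(Δφ²+q²Δλ²) = 2823.4 km
Excess = (2823.4 − 2742.0) / 2742.0 = 81.4 / 2742.0 = 2.97% ≈ 3.0%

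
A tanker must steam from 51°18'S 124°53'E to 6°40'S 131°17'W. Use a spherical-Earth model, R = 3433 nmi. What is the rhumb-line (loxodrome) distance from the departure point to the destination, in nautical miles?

Δψ = ln[tan(π/4+φ₂/2)/tan(π/4+φ₁/2)] = +0.9299;  Δφ = +0.7790 rad,  Δλ = +1.8122 rad
q = Δφ/Δψ = 0.8378
d = R·√(Δφ² + q²Δλ²) = 3433·1.70642 = 5858 nmi

5858 nmi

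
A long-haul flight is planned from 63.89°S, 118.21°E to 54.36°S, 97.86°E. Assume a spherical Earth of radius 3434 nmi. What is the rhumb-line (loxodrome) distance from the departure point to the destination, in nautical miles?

Δψ = ln[tan(π/4+φ₂/2)/tan(π/4+φ₁/2)] = +0.3266;  Δφ = +0.1663 rad,  Δλ = -0.3552 rad
q = Δφ/Δψ = 0.5092
d = R·√(Δφ² + q²Δλ²) = 3434·0.24572 = 844 nmi

844 nmi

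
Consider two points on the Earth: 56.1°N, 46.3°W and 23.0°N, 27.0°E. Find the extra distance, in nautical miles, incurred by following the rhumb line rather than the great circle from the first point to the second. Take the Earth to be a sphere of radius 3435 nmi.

Great circle: cos σ = sin φ₁ sin φ₂ + cos φ₁ cos φ₂ cos Δλ,  σ = 1.0794 rad → d_gc = 3707.8 nmi
Rhumb line: Δψ = -0.7755, q = Δφ/Δψ = 0.7449, d_rh = R√(Δφ²+q²Δλ²) = 3828.1 nmi
Excess = 3828.1 − 3707.8 = 120.3 ≈ 120 nmi

120 nmi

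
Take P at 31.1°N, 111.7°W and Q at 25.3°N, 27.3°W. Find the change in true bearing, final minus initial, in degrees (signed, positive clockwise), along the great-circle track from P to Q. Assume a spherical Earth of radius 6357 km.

+46.4°

Initial bearing θ₁ = atan2(sin Δλ cos φ₂, cos φ₁ sin φ₂ − sin φ₁ cos φ₂ cos Δλ) = 70.40°
Final bearing θ₂ = (initial bearing from the destination back to the start) + 180° = 116.84°
Δθ = θ₂ − θ₁ = +46.4°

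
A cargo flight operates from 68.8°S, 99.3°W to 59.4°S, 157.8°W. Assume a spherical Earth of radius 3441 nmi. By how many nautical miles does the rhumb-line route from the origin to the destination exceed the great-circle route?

Great circle: cos σ = sin φ₁ sin φ₂ + cos φ₁ cos φ₂ cos Δλ,  σ = 0.4541 rad → d_gc = 1562.4 nmi
Rhumb line: Δψ = +0.3797, q = Δφ/Δψ = 0.4321, d_rh = R√(Δφ²+q²Δλ²) = 1619.7 nmi
Excess = 1619.7 − 1562.4 = 57.3 ≈ 57 nmi

57 nmi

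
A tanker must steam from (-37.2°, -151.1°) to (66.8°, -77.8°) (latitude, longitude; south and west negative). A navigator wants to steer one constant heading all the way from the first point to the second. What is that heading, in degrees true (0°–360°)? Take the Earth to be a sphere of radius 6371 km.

29.3°

Meridional parts: M(φ₁)=-0.7004, M(φ₂)=+1.5834 → ΔM = +2.2838;  Δλ = +1.2793 rad
tan C = Δλ / ΔM = +0.5602 → C = 29.26°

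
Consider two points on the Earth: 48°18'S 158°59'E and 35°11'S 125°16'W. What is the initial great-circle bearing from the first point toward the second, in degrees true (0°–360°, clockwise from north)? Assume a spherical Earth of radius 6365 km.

106.4°

N = sin Δλ·cos φ₂ = +0.7922;  D = cos φ₁ sin φ₂ − sin φ₁ cos φ₂ cos Δλ = -0.2331
initial course = atan2(N, D) = 106.40°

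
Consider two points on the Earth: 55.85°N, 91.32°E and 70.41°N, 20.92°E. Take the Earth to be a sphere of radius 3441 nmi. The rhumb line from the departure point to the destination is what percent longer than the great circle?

5.3%

Great circle: σ = 0.5683 rad → d_gc = Rσ = 1955.6 nmi
Rhumb: Δφ = +0.2541, Δλ = -1.2287, Δψ = +0.5762, q = Δφ/Δψ = 0.4411 → d_rh = R√(Δφ²+q²Δλ²) = 2059.6 nmi
Excess = (2059.6 − 1955.6) / 1955.6 = 104.0 / 1955.6 = 5.32% ≈ 5.3%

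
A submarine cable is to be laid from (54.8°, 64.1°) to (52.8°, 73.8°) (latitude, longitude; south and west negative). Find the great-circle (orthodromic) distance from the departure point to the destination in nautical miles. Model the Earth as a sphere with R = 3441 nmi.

Haversine: a = sin²(Δφ/2)+cos φ₁ cos φ₂ sin²(Δλ/2) = 0.00280;  σ = 2·atan2(√a,√(1−a))
σ = 6.062° → d = Rσ = 3441·0.10580 = 364 nmi

364 nmi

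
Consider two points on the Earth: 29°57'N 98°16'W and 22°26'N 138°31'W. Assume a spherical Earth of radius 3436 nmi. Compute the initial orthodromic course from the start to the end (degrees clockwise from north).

267.9°

N = sin Δλ·cos φ₂ = -0.5972;  D = cos φ₁ sin φ₂ − sin φ₁ cos φ₂ cos Δλ = -0.0216
initial course = atan2(N, D) = 267.93°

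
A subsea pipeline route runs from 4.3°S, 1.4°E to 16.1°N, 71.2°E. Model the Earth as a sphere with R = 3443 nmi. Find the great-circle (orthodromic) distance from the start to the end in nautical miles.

4323 nmi

cos σ = sin φ₁ sin φ₂ + cos φ₁ cos φ₂ cos Δλ
      = sin(-4.30°)sin(16.10°) + cos(-4.30°)cos(16.10°)cos(69.80°) = 0.3100
σ = 71.939° → d = Rσ = 3443·1.25557 = 4323 nmi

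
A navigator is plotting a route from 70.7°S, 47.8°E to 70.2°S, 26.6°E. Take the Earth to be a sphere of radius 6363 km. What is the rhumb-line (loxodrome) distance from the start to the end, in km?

790 km

Δψ = ln[tan(π/4+φ₂/2)/tan(π/4+φ₁/2)] = +0.0261;  Δφ = +0.0087 rad,  Δλ = -0.3700 rad
q = Δφ/Δψ = 0.3346
d = R·√(Δφ² + q²Δλ²) = 6363·0.12412 = 790 km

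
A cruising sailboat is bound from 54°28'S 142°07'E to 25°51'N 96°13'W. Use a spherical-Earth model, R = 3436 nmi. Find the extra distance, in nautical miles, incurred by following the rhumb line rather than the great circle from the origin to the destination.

250 nmi

Great circle: cos σ = sin φ₁ sin φ₂ + cos φ₁ cos φ₂ cos Δλ,  σ = 2.2516 rad → d_gc = 7736.4 nmi
Rhumb line: Δψ = +1.6054, q = Δφ/Δψ = 0.8732, d_rh = R√(Δφ²+q²Δλ²) = 7986.7 nmi
Excess = 7986.7 − 7736.4 = 250.3 ≈ 250 nmi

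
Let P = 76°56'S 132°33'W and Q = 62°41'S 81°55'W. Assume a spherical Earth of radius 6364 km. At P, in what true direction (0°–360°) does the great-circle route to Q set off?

θ = atan2( sin Δλ·cos φ₂ ,  cos φ₁ sin φ₂ − sin φ₁ cos φ₂ cos Δλ )
  = atan2(+0.3548, +0.0827) = 76.88°

76.9°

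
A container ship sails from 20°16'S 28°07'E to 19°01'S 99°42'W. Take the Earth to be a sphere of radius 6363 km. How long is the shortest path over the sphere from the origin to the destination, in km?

12830 km

Haversine: a = sin²(Δφ/2)+cos φ₁ cos φ₂ sin²(Δλ/2) = 0.71546;  σ = 2·atan2(√a,√(1−a))
σ = 115.526° → d = Rσ = 6363·2.01631 = 12830 km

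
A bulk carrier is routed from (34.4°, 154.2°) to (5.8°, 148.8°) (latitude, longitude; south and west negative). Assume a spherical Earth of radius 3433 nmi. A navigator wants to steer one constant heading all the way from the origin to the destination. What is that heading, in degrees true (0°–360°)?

189.9°

Δψ = ln[tan(π/4+φ₂/2)/tan(π/4+φ₁/2)] = -0.5387
Δλ = -0.0942 rad (taken the short way round)
course = atan2(Δλ, Δψ) = 189.92°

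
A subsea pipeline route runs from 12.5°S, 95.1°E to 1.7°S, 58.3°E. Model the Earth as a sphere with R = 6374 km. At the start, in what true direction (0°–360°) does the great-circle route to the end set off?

N = sin Δλ·cos φ₂ = -0.5988;  D = cos φ₁ sin φ₂ − sin φ₁ cos φ₂ cos Δλ = +0.1443
initial course = atan2(N, D) = 283.55°

283.5°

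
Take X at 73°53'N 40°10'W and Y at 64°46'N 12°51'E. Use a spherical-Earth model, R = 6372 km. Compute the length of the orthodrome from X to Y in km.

2214 km

cos σ = sin φ₁ sin φ₂ + cos φ₁ cos φ₂ cos Δλ
      = sin(73.88°)sin(64.77°) + cos(73.88°)cos(64.77°)cos(53.02°) = 0.9402
σ = 19.912° → d = Rσ = 6372·0.34752 = 2214 km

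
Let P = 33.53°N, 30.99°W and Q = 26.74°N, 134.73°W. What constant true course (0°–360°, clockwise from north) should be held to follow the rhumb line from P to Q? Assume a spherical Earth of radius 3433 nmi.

Δψ = ln[tan(π/4+φ₂/2)/tan(π/4+φ₁/2)] = -0.1372
Δλ = -1.8106 rad (taken the short way round)
course = atan2(Δλ, Δψ) = 265.67°

265.7°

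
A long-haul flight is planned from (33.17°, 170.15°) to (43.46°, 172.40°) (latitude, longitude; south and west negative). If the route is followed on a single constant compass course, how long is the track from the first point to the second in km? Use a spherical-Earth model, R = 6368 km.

Δψ = ln[tan(π/4+φ₂/2)/tan(π/4+φ₁/2)] = +0.2296;  Δφ = +0.1796 rad,  Δλ = +0.0393 rad
q = Δφ/Δψ = 0.7822
d = R·√(Δφ² + q²Δλ²) = 6368·0.18220 = 1160 km

1160 km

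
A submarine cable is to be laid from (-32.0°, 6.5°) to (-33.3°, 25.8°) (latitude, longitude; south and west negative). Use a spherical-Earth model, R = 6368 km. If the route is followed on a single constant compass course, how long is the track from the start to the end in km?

1812 km

Rhumb course C = atan2(Δλ, Δψ) with Δψ = ln[tan(π/4+φ₂/2)/tan(π/4+φ₁/2)] = -0.0269, Δλ = +0.3368 → C = 94.57°
d = R·|Δφ| / |cos C| = 6368·0.02269 / 0.07975 = 1812 km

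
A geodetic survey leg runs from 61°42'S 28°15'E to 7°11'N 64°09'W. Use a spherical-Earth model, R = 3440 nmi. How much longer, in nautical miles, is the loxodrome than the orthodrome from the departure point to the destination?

213 nmi

Great circle: cos σ = sin φ₁ sin φ₂ + cos φ₁ cos φ₂ cos Δλ,  σ = 1.7010 rad → d_gc = 5851.3 nmi
Rhumb line: Δψ = +1.5036, q = Δφ/Δψ = 0.7996, d_rh = R√(Δφ²+q²Δλ²) = 6064.7 nmi
Excess = 6064.7 − 5851.3 = 213.4 ≈ 213 nmi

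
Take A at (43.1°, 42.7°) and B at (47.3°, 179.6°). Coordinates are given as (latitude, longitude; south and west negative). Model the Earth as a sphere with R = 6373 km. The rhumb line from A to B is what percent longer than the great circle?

Great circle: σ = 1.4297 rad → d_gc = Rσ = 9111.7 km
Rhumb: Δφ = +0.0733, Δλ = +2.3894, Δψ = +0.1041, q = Δφ/Δψ = 0.7042 → d_rh = R√(Δφ²+q²Δλ²) = 10732.6 km
Excess = (10732.6 − 9111.7) / 9111.7 = 1620.9 / 9111.7 = 17.79% ≈ 17.8%

17.8%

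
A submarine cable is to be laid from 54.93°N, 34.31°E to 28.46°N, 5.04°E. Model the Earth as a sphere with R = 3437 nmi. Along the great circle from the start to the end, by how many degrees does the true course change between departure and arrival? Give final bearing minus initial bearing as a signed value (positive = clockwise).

-20.2°

At departure: θ₁ = atan2(sin Δλ cos φ₂, cos φ₁ sin φ₂ − sin φ₁ cos φ₂ cos Δλ) = 230.54°
At arrival: θ₂ = atan2(sin Δλ cos φ₁, −cos φ₂ sin φ₁ + sin φ₂ cos φ₁ cos Δλ) = 210.30°
Δθ = θ₂ − θ₁ = -20.2°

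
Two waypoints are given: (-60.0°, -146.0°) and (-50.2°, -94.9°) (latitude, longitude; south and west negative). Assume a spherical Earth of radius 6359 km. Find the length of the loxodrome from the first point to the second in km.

3403 km

Rhumb course C = atan2(Δλ, Δψ) with Δψ = ln[tan(π/4+φ₂/2)/tan(π/4+φ₁/2)] = +0.3008, Δλ = +0.8919 → C = 71.36°
d = R·|Δφ| / |cos C| = 6359·0.17104 / 0.31962 = 3403 km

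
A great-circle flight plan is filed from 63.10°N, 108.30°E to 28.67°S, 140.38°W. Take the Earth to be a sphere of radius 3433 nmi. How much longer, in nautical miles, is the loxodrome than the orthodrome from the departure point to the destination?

272 nmi

Great circle: cos σ = sin φ₁ sin φ₂ + cos φ₁ cos φ₂ cos Δλ,  σ = 2.1800 rad → d_gc = 7483.8 nmi
Rhumb line: Δψ = -1.9533, q = Δφ/Δψ = 0.8200, d_rh = R√(Δφ²+q²Δλ²) = 7755.5 nmi
Excess = 7755.5 − 7483.8 = 271.7 ≈ 272 nmi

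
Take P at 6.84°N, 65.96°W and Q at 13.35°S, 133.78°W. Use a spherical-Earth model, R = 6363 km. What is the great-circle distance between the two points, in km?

Haversine: a = sin²(Δφ/2)+cos φ₁ cos φ₂ sin²(Δλ/2) = 0.33140;  σ = 2·atan2(√a,√(1−a))
σ = 70.293° → d = Rσ = 6363·1.22685 = 7806 km

7806 km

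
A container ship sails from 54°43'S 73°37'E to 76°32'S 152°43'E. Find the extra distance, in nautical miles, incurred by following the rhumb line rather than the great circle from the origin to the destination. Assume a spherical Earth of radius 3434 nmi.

146 nmi

Great circle: cos σ = sin φ₁ sin φ₂ + cos φ₁ cos φ₂ cos Δλ,  σ = 0.6106 rad → d_gc = 2096.8 nmi
Rhumb line: Δψ = -0.9909, q = Δφ/Δψ = 0.3843, d_rh = R√(Δφ²+q²Δλ²) = 2242.4 nmi
Excess = 2242.4 − 2096.8 = 145.6 ≈ 146 nmi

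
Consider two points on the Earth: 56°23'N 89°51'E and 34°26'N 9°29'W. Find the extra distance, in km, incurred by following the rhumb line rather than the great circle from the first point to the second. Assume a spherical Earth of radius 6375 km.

581 km

Great circle: cos σ = sin φ₁ sin φ₂ + cos φ₁ cos φ₂ cos Δλ,  σ = 1.1627 rad → d_gc = 7412.5 km
Rhumb line: Δψ = -0.5563, q = Δφ/Δψ = 0.6887, d_rh = R√(Δφ²+q²Δλ²) = 7993.9 km
Excess = 7993.9 − 7412.5 = 581.4 ≈ 581 km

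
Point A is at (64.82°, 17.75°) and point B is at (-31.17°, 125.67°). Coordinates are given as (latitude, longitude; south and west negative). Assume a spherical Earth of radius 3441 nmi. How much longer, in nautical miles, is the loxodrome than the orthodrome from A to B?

255 nmi

Great circle: cos σ = sin φ₁ sin φ₂ + cos φ₁ cos φ₂ cos Δλ,  σ = 2.1900 rad → d_gc = 7535.9 nmi
Rhumb line: Δψ = -2.0721, q = Δφ/Δψ = 0.8085, d_rh = R√(Δφ²+q²Δλ²) = 7790.7 nmi
Excess = 7790.7 − 7535.9 = 254.8 ≈ 255 nmi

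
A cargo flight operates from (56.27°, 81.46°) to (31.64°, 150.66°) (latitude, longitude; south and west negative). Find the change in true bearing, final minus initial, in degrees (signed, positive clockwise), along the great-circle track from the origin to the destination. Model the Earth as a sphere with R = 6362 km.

At departure: θ₁ = atan2(sin Δλ cos φ₂, cos φ₁ sin φ₂ − sin φ₁ cos φ₂ cos Δλ) = 87.13°
At arrival: θ₂ = atan2(sin Δλ cos φ₁, −cos φ₂ sin φ₁ + sin φ₂ cos φ₁ cos Δλ) = 139.35°
Δθ = θ₂ − θ₁ = +52.2°

+52.2°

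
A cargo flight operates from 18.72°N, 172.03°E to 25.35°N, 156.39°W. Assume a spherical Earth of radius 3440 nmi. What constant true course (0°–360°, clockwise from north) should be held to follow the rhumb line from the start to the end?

77.2°

Meridional parts: M(φ₁)=+0.3327, M(φ₂)=+0.4576 → ΔM = +0.1249;  Δλ = +0.5512 rad
tan C = Δλ / ΔM = +4.4120 → C = 77.23°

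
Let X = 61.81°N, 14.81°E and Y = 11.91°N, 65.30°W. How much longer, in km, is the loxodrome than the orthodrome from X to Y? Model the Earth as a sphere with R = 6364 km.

311 km

Great circle: cos σ = sin φ₁ sin φ₂ + cos φ₁ cos φ₂ cos Δλ,  σ = 1.3064 rad → d_gc = 8314.2 km
Rhumb line: Δψ = -1.1726, q = Δφ/Δψ = 0.7427, d_rh = R√(Δφ²+q²Δλ²) = 8625.5 km
Excess = 8625.5 − 8314.2 = 311.3 ≈ 311 km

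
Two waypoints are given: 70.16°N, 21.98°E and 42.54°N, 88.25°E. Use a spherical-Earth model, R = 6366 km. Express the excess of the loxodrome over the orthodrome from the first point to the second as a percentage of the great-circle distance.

4.1%

Great circle: σ = 0.7428 rad → d_gc = Rσ = 4728.4 km
Rhumb: Δφ = -0.4821, Δλ = +1.1566, Δψ = -0.9217, q = Δφ/Δψ = 0.5230 → d_rh = R√(Δφ²+q²Δλ²) = 4924.2 km
Excess = (4924.2 − 4728.4) / 4728.4 = 195.8 / 4728.4 = 4.14% ≈ 4.1%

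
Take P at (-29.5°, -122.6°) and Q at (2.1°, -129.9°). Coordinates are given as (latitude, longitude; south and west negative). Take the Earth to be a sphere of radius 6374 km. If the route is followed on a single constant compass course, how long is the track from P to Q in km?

3600 km

Δψ = ln[tan(π/4+φ₂/2)/tan(π/4+φ₁/2)] = +0.5759;  Δφ = +0.5515 rad,  Δλ = -0.1274 rad
q = Δφ/Δψ = 0.9576
d = R·√(Δφ² + q²Δλ²) = 6374·0.56486 = 3600 km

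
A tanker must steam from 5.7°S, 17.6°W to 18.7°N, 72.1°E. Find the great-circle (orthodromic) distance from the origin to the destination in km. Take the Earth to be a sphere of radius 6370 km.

cos σ = sin φ₁ sin φ₂ + cos φ₁ cos φ₂ cos Δλ
      = sin(-5.70°)sin(18.70°) + cos(-5.70°)cos(18.70°)cos(89.70°) = -0.0269
σ = 91.542° → d = Rσ = 6370·1.59771 = 10177 km

10177 km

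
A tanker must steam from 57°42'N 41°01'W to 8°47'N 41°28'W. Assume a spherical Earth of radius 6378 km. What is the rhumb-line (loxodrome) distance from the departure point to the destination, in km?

Rhumb course C = atan2(Δλ, Δψ) with Δψ = ln[tan(π/4+φ₂/2)/tan(π/4+φ₁/2)] = -1.0854, Δλ = -0.0079 → C = 180.41°
d = R·|Δφ| / |cos C| = 6378·0.85376 / 0.99997 = 5445 km

5445 km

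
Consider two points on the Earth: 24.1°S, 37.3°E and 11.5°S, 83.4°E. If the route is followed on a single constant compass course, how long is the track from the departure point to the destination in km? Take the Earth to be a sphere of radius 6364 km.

Rhumb course C = atan2(Δλ, Δψ) with Δψ = ln[tan(π/4+φ₂/2)/tan(π/4+φ₁/2)] = +0.2315, Δλ = +0.8046 → C = 73.95°
d = R·|Δφ| / |cos C| = 6364·0.21991 / 0.27654 = 5061 km

5061 km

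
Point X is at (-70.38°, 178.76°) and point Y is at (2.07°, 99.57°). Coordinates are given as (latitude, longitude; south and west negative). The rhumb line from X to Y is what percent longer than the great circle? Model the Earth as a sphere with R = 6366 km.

3.6%

Great circle: σ = 1.5419 rad → d_gc = Rσ = 9815.6 km
Rhumb: Δφ = +1.2645, Δλ = -1.3821, Δψ = +1.7911, q = Δφ/Δψ = 0.7060 → d_rh = R√(Δφ²+q²Δλ²) = 10167.7 km
Excess = (10167.7 − 9815.6) / 9815.6 = 352.1 / 9815.6 = 3.59% ≈ 3.6%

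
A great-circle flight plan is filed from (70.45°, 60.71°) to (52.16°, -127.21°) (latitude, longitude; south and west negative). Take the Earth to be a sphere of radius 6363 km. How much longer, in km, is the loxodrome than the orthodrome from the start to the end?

Great circle: cos σ = sin φ₁ sin φ₂ + cos φ₁ cos φ₂ cos Δλ,  σ = 0.9993 rad → d_gc = 6358.7 km
Rhumb line: Δψ = -0.6879, q = Δφ/Δψ = 0.4640, d_rh = R√(Δφ²+q²Δλ²) = 9097.5 km
Excess = 9097.5 − 6358.7 = 2738.8 ≈ 2739 km

2739 km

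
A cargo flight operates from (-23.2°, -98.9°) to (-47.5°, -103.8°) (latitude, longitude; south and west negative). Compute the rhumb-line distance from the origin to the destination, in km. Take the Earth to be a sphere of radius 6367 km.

Δψ = ln[tan(π/4+φ₂/2)/tan(π/4+φ₁/2)] = -0.5280;  Δφ = -0.4241 rad,  Δλ = -0.0855 rad
q = Δφ/Δψ = 0.8032
d = R·√(Δφ² + q²Δλ²) = 6367·0.42964 = 2736 km

2736 km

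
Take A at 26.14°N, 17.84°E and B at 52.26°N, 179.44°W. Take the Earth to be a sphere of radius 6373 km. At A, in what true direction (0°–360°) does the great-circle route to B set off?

10.6°

N = sin Δλ·cos φ₂ = +0.1818;  D = cos φ₁ sin φ₂ − sin φ₁ cos φ₂ cos Δλ = +0.9674
initial course = atan2(N, D) = 10.64°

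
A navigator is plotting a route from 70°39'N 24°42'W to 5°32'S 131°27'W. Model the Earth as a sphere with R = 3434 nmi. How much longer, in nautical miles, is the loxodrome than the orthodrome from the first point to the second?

Great circle: cos σ = sin φ₁ sin φ₂ + cos φ₁ cos φ₂ cos Δλ,  σ = 1.7579 rad → d_gc = 6036.7 nmi
Rhumb line: Δψ = -1.8658, q = Δφ/Δψ = 0.7126, d_rh = R√(Δφ²+q²Δλ²) = 6452.7 nmi
Excess = 6452.7 − 6036.7 = 416.0 ≈ 416 nmi

416 nmi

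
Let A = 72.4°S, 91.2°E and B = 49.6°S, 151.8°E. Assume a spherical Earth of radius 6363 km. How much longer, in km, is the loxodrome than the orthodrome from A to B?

Great circle: cos σ = sin φ₁ sin φ₂ + cos φ₁ cos φ₂ cos Δλ,  σ = 0.6057 rad → d_gc = 3854.172 km
Rhumb line: Δψ = +0.8657, q = Δφ/Δψ = 0.4597, d_rh = R√(Δφ²+q²Δλ²) = 3997.666 km
Excess = 3997.666 − 3854.172 = 143.494 ≈ 143 km

143 km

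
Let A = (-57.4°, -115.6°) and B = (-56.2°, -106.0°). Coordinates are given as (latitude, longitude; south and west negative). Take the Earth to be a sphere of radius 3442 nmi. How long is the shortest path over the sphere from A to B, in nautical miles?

324 nmi

cos σ = sin φ₁ sin φ₂ + cos φ₁ cos φ₂ cos Δλ
      = sin(-57.40°)sin(-56.20°) + cos(-57.40°)cos(-56.20°)cos(9.60°) = 0.9956
σ = 5.387° → d = Rσ = 3442·0.09402 = 324 nmi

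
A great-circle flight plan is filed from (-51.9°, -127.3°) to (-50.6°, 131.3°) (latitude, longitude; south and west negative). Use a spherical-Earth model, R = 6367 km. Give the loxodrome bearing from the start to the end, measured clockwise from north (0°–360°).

Meridional parts: M(φ₁)=-1.0633, M(φ₂)=-1.0271 → ΔM = +0.0363;  Δλ = -1.7698 rad
tan C = Δλ / ΔM = -48.8177 → C = 271.17°

271.2°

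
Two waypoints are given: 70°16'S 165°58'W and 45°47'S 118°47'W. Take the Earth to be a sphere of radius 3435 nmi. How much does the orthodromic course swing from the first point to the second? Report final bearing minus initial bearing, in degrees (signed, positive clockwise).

-41.5°

At departure: θ₁ = atan2(sin Δλ cos φ₂, cos φ₁ sin φ₂ − sin φ₁ cos φ₂ cos Δλ) = 68.24°
At arrival: θ₂ = atan2(sin Δλ cos φ₁, −cos φ₂ sin φ₁ + sin φ₂ cos φ₁ cos Δλ) = 26.72°
Δθ = θ₂ − θ₁ = -41.5°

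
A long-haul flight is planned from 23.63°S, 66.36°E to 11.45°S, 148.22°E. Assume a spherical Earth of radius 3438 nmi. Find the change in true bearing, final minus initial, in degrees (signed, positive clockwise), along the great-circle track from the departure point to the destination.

Initial bearing θ₁ = atan2(sin Δλ cos φ₂, cos φ₁ sin φ₂ − sin φ₁ cos φ₂ cos Δλ) = 97.41°
Final bearing θ₂ = (initial bearing from the destination back to the start) + 180° = 67.96°
Δθ = θ₂ − θ₁ = -29.5°

-29.5°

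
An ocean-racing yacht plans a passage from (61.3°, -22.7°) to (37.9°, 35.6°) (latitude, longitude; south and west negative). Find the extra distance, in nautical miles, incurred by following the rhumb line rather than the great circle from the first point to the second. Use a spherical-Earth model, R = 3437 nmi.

Great circle: cos σ = sin φ₁ sin φ₂ + cos φ₁ cos φ₂ cos Δλ,  σ = 0.7408 rad → d_gc = 2546.1 nmi
Rhumb line: Δψ = -0.6475, q = Δφ/Δψ = 0.6308, d_rh = R√(Δφ²+q²Δλ²) = 2614.7 nmi
Excess = 2614.7 − 2546.1 = 68.6 ≈ 69 nmi

69 nmi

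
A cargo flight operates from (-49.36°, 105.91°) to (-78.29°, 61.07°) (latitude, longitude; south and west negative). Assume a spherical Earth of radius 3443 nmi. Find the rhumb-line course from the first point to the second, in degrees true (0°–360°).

211.4°

Meridional parts: M(φ₁)=-0.9934, M(φ₂)=-2.2774 → ΔM = -1.2840;  Δλ = -0.7826 rad
tan C = Δλ / ΔM = +0.6095 → C = 211.36°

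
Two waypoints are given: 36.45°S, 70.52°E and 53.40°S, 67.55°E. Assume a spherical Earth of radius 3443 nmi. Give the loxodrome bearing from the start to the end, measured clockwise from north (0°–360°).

187.0°

Meridional parts: M(φ₁)=-0.6840, M(φ₂)=-1.1065 → ΔM = -0.4225;  Δλ = -0.0518 rad
tan C = Δλ / ΔM = +0.1227 → C = 187.00°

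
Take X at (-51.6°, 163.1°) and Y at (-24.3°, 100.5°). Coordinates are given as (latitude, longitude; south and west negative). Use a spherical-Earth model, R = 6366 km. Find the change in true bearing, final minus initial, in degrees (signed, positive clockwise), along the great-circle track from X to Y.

+42.1°

Initial bearing θ₁ = atan2(sin Δλ cos φ₂, cos φ₁ sin φ₂ − sin φ₁ cos φ₂ cos Δλ) = 275.16°
Final bearing θ₂ = (initial bearing from the destination back to the start) + 180° = 317.25°
Δθ = θ₂ − θ₁ = +42.1°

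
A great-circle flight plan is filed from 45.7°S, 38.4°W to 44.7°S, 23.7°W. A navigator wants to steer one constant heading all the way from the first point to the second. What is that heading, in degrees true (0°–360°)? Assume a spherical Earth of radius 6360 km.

Δψ = ln[tan(π/4+φ₂/2)/tan(π/4+φ₁/2)] = +0.0248
Δλ = +0.2566 rad (taken the short way round)
course = atan2(Δλ, Δψ) = 84.49°

84.5°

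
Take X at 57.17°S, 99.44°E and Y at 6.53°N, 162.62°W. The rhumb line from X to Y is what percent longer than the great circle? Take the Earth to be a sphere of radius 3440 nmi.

3.6%

Great circle: σ = 1.7416 rad → d_gc = Rσ = 5991.1 nmi
Rhumb: Δφ = +1.1118, Δλ = +1.7094, Δψ = +1.3364, q = Δφ/Δψ = 0.8319 → d_rh = R√(Δφ²+q²Δλ²) = 6209.6 nmi
Excess = (6209.6 − 5991.1) / 5991.1 = 218.5 / 5991.1 = 3.647% ≈ 3.6%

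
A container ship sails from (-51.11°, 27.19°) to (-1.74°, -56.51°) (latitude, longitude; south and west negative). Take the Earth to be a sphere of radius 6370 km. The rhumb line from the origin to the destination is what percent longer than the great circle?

2.4%

Great circle: σ = 1.4782 rad → d_gc = Rσ = 9415.9 km
Rhumb: Δφ = +0.8617, Δλ = -1.4608, Δψ = +1.0108, q = Δφ/Δψ = 0.8525 → d_rh = R√(Δφ²+q²Δλ²) = 9646.4 km
Excess = (9646.4 − 9415.9) / 9415.9 = 230.5 / 9415.9 = 2.448% ≈ 2.4%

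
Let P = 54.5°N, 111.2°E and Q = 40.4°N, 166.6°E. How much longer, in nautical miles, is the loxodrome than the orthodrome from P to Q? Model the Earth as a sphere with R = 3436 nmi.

53 nmi

Great circle: cos σ = sin φ₁ sin φ₂ + cos φ₁ cos φ₂ cos Δλ,  σ = 0.6781 rad → d_gc = 2329.981 nmi
Rhumb line: Δψ = -0.3671, q = Δφ/Δψ = 0.6704, d_rh = R√(Δφ²+q²Δλ²) = 2382.483 nmi
Excess = 2382.483 − 2329.981 = 52.502 ≈ 53 nmi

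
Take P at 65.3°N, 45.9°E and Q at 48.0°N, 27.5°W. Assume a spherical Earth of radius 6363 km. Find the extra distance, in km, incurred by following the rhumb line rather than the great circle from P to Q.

Great circle: cos σ = sin φ₁ sin φ₂ + cos φ₁ cos φ₂ cos Δλ,  σ = 0.7151 rad → d_gc = 4550.1 km
Rhumb line: Δψ = -0.5614, q = Δφ/Δψ = 0.5378, d_rh = R√(Δφ²+q²Δλ²) = 4786.3 km
Excess = 4786.3 − 4550.1 = 236.2 ≈ 236 km

236 km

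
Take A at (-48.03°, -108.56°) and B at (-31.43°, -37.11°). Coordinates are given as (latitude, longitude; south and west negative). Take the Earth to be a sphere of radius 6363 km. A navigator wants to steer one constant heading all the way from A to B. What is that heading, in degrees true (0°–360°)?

73.1°

Meridional parts: M(φ₁)=-0.9582, M(φ₂)=-0.5783 → ΔM = +0.3799;  Δλ = +1.2470 rad
tan C = Δλ / ΔM = +3.2824 → C = 73.06°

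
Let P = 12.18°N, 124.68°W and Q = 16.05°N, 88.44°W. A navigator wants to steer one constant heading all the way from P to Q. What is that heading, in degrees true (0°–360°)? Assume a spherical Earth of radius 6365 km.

Δψ = ln[tan(π/4+φ₂/2)/tan(π/4+φ₁/2)] = +0.0697
Δλ = +0.6325 rad (taken the short way round)
course = atan2(Δλ, Δψ) = 83.71°

83.7°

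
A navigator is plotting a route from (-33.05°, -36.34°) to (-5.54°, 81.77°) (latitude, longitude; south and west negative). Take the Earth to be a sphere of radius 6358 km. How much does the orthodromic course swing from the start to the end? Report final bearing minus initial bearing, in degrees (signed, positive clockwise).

Initial bearing θ₁ = atan2(sin Δλ cos φ₂, cos φ₁ sin φ₂ − sin φ₁ cos φ₂ cos Δλ) = 110.98°
Final bearing θ₂ = (initial bearing from the destination back to the start) + 180° = 51.84°
Δθ = θ₂ − θ₁ = -59.1°

-59.1°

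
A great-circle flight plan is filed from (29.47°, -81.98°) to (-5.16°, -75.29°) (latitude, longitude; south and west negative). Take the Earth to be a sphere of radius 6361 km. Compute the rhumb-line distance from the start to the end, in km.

Rhumb course C = atan2(Δλ, Δψ) with Δψ = ln[tan(π/4+φ₂/2)/tan(π/4+φ₁/2)] = -0.6288, Δλ = +0.1168 → C = 169.48°
d = R·|Δφ| / |cos C| = 6361·0.60441 / 0.98319 = 3910 km

3910 km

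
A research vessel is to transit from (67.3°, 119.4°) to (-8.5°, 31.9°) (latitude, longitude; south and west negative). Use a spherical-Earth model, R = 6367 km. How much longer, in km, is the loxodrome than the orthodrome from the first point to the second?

401 km

Great circle: cos σ = sin φ₁ sin φ₂ + cos φ₁ cos φ₂ cos Δλ,  σ = 1.6908 rad → d_gc = 10765.3 km
Rhumb line: Δψ = -1.7547, q = Δφ/Δψ = 0.7539, d_rh = R√(Δφ²+q²Δλ²) = 11166.7 km
Excess = 11166.7 − 10765.3 = 401.4 ≈ 401 km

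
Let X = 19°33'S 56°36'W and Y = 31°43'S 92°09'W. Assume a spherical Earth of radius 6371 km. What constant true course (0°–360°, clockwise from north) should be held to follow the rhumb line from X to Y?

Δψ = ln[tan(π/4+φ₂/2)/tan(π/4+φ₁/2)] = -0.2362
Δλ = -0.6205 rad (taken the short way round)
course = atan2(Δλ, Δψ) = 249.16°

249.2°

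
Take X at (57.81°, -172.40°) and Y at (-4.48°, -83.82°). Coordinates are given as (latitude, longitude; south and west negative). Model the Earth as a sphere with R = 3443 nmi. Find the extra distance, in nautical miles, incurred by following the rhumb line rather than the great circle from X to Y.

Great circle: cos σ = sin φ₁ sin φ₂ + cos φ₁ cos φ₂ cos Δλ,  σ = 1.6238 rad → d_gc = 5590.6 nmi
Rhumb line: Δψ = -1.3212, q = Δφ/Δψ = 0.8229, d_rh = R√(Δφ²+q²Δλ²) = 5761.6 nmi
Excess = 5761.6 − 5590.6 = 171.0 ≈ 171 nmi

171 nmi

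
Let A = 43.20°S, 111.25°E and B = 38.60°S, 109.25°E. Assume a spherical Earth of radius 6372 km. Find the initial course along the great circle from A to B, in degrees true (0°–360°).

θ = atan2( sin Δλ·cos φ₂ ,  cos φ₁ sin φ₂ − sin φ₁ cos φ₂ cos Δλ )
  = atan2(-0.0273, +0.0799) = 341.15°

341.1°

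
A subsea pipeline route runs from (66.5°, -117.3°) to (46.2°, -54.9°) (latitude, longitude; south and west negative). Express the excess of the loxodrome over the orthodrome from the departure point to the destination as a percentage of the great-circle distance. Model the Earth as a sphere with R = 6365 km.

Great circle: σ = 0.6604 rad → d_gc = Rσ = 4203.3 km
Rhumb: Δφ = -0.3543, Δλ = +1.0891, Δψ = -0.6589, q = Δφ/Δψ = 0.5377 → d_rh = R√(Δφ²+q²Δλ²) = 4356.5 km
Excess = (4356.5 − 4203.3) / 4203.3 = 153.2 / 4203.3 = 3.64% ≈ 3.6%

3.6%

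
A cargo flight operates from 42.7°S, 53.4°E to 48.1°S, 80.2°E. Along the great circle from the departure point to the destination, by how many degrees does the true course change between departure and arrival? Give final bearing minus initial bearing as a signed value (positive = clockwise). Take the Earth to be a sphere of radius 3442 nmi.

-19.3°

Initial bearing θ₁ = atan2(sin Δλ cos φ₂, cos φ₁ sin φ₂ − sin φ₁ cos φ₂ cos Δλ) = 115.37°
Final bearing θ₂ = (initial bearing from the destination back to the start) + 180° = 96.09°
Δθ = θ₂ − θ₁ = -19.3°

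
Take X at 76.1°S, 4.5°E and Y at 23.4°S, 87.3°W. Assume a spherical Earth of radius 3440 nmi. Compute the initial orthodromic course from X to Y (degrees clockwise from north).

262.3°

θ = atan2( sin Δλ·cos φ₂ ,  cos φ₁ sin φ₂ − sin φ₁ cos φ₂ cos Δλ )
  = atan2(-0.9173, -0.1234) = 262.34°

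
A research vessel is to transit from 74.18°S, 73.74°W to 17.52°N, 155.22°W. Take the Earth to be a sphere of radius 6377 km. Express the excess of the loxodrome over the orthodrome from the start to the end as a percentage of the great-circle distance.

Great circle: σ = 1.8246 rad → d_gc = Rσ = 11635.7 km
Rhumb: Δφ = +1.6005, Δλ = -1.4221, Δψ = +2.2844, q = Δφ/Δψ = 0.7006 → d_rh = R√(Δφ²+q²Δλ²) = 12022.3 km
Excess = (12022.3 − 11635.7) / 11635.7 = 386.6 / 11635.7 = 3.32% ≈ 3.3%

3.3%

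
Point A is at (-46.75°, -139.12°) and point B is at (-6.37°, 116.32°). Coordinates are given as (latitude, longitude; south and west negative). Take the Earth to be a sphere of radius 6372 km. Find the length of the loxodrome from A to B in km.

Δψ = ln[tan(π/4+φ₂/2)/tan(π/4+φ₁/2)] = +0.8138;  Δφ = +0.7048 rad,  Δλ = -1.8249 rad
q = Δφ/Δψ = 0.8660
d = R·√(Δφ² + q²Δλ²) = 6372·1.73035 = 11026 km

11026 km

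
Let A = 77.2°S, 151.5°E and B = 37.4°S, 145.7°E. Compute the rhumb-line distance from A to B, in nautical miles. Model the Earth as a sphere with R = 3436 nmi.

2392 nmi

Rhumb course C = atan2(Δλ, Δψ) with Δψ = ln[tan(π/4+φ₂/2)/tan(π/4+φ₁/2)] = +1.4830, Δλ = -0.1012 → C = 356.10°
d = R·|Δφ| / |cos C| = 3436·0.69464 / 0.99768 = 2392 nmi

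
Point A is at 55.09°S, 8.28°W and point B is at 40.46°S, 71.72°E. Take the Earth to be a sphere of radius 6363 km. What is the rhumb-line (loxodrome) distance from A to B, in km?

Δψ = ln[tan(π/4+φ₂/2)/tan(π/4+φ₁/2)] = +0.3836;  Δφ = +0.2553 rad,  Δλ = +1.3963 rad
q = Δφ/Δψ = 0.6657
d = R·√(Δφ² + q²Δλ²) = 6363·0.96397 = 6134 km

6134 km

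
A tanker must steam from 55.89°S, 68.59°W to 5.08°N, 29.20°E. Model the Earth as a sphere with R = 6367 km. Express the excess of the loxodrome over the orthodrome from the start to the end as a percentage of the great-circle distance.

Great circle: σ = 1.7204 rad → d_gc = Rσ = 10953.6 km
Rhumb: Δφ = +1.0641, Δλ = +1.7068, Δψ = +1.2704, q = Δφ/Δψ = 0.8376 → d_rh = R√(Δφ²+q²Δλ²) = 11347.2 km
Excess = (11347.2 − 10953.6) / 10953.6 = 393.6 / 10953.6 = 3.59% ≈ 3.6%

3.6%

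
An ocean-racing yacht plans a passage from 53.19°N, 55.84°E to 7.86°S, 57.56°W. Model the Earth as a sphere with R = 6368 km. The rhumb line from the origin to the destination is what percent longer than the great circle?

4.5%

Great circle: σ = 1.9233 rad → d_gc = Rσ = 12247.3 km
Rhumb: Δφ = -1.0655, Δλ = -1.9792, Δψ = -1.2380, q = Δφ/Δψ = 0.8607 → d_rh = R√(Δφ²+q²Δλ²) = 12795.2 km
Excess = (12795.2 − 12247.3) / 12247.3 = 547.9 / 12247.3 = 4.47% ≈ 4.5%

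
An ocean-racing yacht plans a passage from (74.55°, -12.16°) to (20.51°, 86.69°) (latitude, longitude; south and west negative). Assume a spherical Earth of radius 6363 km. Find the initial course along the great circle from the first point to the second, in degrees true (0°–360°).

75.9°

N = sin Δλ·cos φ₂ = +0.9255;  D = cos φ₁ sin φ₂ − sin φ₁ cos φ₂ cos Δλ = +0.2322
initial course = atan2(N, D) = 75.91°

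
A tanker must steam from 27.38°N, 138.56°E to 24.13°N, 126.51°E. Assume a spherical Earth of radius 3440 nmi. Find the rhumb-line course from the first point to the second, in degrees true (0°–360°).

Meridional parts: M(φ₁)=+0.4972, M(φ₂)=+0.4342 → ΔM = -0.0630;  Δλ = -0.2103 rad
tan C = Δλ / ΔM = +3.3387 → C = 253.33°

253.3°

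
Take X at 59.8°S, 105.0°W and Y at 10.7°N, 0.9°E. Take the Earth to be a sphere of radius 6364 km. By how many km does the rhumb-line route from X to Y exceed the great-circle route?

Great circle: cos σ = sin φ₁ sin φ₂ + cos φ₁ cos φ₂ cos Δλ,  σ = 1.8712 rad → d_gc = 11908.1 km
Rhumb line: Δψ = +1.4978, q = Δφ/Δψ = 0.8215, d_rh = R√(Δφ²+q²Δλ²) = 12437.4 km
Excess = 12437.4 − 11908.1 = 529.3 ≈ 529 km

529 km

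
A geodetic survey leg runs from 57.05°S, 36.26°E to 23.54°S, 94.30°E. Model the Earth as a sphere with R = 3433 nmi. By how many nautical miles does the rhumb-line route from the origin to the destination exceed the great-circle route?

Great circle: cos σ = sin φ₁ sin φ₂ + cos φ₁ cos φ₂ cos Δλ,  σ = 0.9284 rad → d_gc = 3187.3 nmi
Rhumb line: Δψ = +0.7954, q = Δφ/Δψ = 0.7353, d_rh = R√(Δφ²+q²Δλ²) = 3251.3 nmi
Excess = 3251.3 − 3187.3 = 64.0 ≈ 64 nmi

64 nmi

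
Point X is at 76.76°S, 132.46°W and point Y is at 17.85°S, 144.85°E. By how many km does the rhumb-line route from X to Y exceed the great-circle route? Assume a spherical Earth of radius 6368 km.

Great circle: cos σ = sin φ₁ sin φ₂ + cos φ₁ cos φ₂ cos Δλ,  σ = 1.2386 rad → d_gc = 7887.4 km
Rhumb line: Δψ = +1.8370, q = Δφ/Δψ = 0.5597, d_rh = R√(Δφ²+q²Δλ²) = 8326.4 km
Excess = 8326.4 − 7887.4 = 439.0 ≈ 439 km

439 km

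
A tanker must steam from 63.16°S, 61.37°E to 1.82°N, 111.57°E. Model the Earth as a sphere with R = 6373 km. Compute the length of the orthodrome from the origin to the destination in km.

8331 km

cos σ = sin φ₁ sin φ₂ + cos φ₁ cos φ₂ cos Δλ
      = sin(-63.16°)sin(1.82°) + cos(-63.16°)cos(1.82°)cos(50.20°) = 0.2605
σ = 74.899° → d = Rσ = 6373·1.30723 = 8331 km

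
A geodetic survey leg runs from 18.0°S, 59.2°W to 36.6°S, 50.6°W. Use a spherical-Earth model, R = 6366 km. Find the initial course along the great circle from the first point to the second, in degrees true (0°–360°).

159.5°

N = sin Δλ·cos φ₂ = +0.1200;  D = cos φ₁ sin φ₂ − sin φ₁ cos φ₂ cos Δλ = -0.3217
initial course = atan2(N, D) = 159.54°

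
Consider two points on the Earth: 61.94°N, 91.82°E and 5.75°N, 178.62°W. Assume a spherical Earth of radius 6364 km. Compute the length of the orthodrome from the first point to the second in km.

cos σ = sin φ₁ sin φ₂ + cos φ₁ cos φ₂ cos Δλ
      = sin(61.94°)sin(5.75°) + cos(61.94°)cos(5.75°)cos(89.56°) = 0.0920
σ = 84.721° → d = Rσ = 6364·1.47866 = 9410 km

9410 km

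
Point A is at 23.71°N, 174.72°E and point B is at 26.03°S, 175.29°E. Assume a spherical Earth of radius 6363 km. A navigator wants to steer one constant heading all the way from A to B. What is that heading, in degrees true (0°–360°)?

Meridional parts: M(φ₁)=+0.4262, M(φ₂)=-0.4708 → ΔM = -0.8970;  Δλ = +0.0099 rad
tan C = Δλ / ΔM = -0.0111 → C = 179.36°

179.4°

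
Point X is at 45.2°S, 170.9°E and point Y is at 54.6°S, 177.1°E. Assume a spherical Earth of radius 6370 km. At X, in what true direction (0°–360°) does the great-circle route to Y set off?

159.3°

θ = atan2( sin Δλ·cos φ₂ ,  cos φ₁ sin φ₂ − sin φ₁ cos φ₂ cos Δλ )
  = atan2(+0.0626, -0.1657) = 159.32°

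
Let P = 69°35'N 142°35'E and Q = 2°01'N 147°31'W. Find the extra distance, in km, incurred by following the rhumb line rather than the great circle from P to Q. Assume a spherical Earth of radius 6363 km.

256 km

Great circle: cos σ = sin φ₁ sin φ₂ + cos φ₁ cos φ₂ cos Δλ,  σ = 1.4174 rad → d_gc = 9019.0 km
Rhumb line: Δψ = -1.6792, q = Δφ/Δψ = 0.7023, d_rh = R√(Δφ²+q²Δλ²) = 9275.0 km
Excess = 9275.0 − 9019.0 = 256.0 ≈ 256 km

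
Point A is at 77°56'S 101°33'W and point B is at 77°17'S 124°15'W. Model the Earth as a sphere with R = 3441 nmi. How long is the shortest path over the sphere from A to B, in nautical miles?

cos σ = sin φ₁ sin φ₂ + cos φ₁ cos φ₂ cos Δλ
      = sin(-77.93°)sin(-77.28°) + cos(-77.93°)cos(-77.28°)cos(-22.70°) = 0.9964
σ = 4.883° → d = Rσ = 3441·0.08522 = 293 nmi

293 nmi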